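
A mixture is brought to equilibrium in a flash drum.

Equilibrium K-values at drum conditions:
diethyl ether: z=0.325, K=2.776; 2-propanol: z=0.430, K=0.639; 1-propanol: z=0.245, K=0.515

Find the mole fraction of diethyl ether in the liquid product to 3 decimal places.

x_diethyl ether = 0.187

Material balance + equilibrium reduce to Σ zᵢ(Kᵢ−1)/(1+ψ(Kᵢ−1)) = 0.
Feasibility: ΣzᵢKᵢ = 1.303, Σzᵢ/Kᵢ = 1.266 — both > 1, two phases present.
Newton–Raphson from ψ = 0.5:
  ψ = 0.500: g = -0.0406, g' = -0.471 → ψ = 0.414
  ψ = 0.414: g = 0.0015, g' = -0.508 → ψ = 0.417
Converged at ψ = 0.417.
Compositions from xᵢ = zᵢ/(1+ψ(Kᵢ−1)), yᵢ = Kᵢxᵢ:
  diethyl ether: x = 0.187, y = 0.518
  2-propanol: x = 0.506, y = 0.323
  1-propanol: x = 0.307, y = 0.158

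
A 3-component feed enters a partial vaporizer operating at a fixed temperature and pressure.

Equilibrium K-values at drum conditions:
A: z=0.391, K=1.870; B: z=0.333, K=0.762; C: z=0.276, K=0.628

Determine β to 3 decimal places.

Let β = V/F and solve Σ zᵢ(Kᵢ−1)/(1+β(Kᵢ−1)) = 0.
Feasibility: ΣzᵢKᵢ = 1.158, Σzᵢ/Kᵢ = 1.086 — both > 1, two phases present.
Newton–Raphson from β = 0.5:
  β = 0.500: g = 0.0210, g' = -0.226 → β = 0.593
  β = 0.593: g = 0.0004, g' = -0.217 → β = 0.595
Converged at β = 0.595.

β = 0.595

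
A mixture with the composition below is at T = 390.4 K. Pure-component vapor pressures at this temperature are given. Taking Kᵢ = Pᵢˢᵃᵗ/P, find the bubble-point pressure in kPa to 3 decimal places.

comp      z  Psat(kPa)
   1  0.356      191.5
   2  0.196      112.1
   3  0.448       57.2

At the bubble point ψ → 0, so ΣzᵢKᵢ = 1 with Kᵢ = Pᵢˢᵃᵗ/P ⇒ P = ΣzᵢPᵢˢᵃᵗ.
P = 0.356·191.5 + 0.196·112.1 + 0.448·57.2 = 115.771 kPa

Pbub = 115.771 kPa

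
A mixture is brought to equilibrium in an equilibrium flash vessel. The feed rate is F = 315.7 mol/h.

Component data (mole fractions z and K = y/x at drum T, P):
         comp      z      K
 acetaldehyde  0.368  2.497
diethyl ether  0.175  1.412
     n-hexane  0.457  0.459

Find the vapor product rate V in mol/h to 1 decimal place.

V = 178.9 mol/h

Rachford–Rice: g(ψ) = Σ zᵢ(Kᵢ−1)/(1+ψ(Kᵢ−1)) = 0.
Check two-phase: ΣzᵢKᵢ = 1.376 > 1 and Σzᵢ/Kᵢ = 1.267 > 1, so g(0) = 0.376 > 0 and g(1) = -0.267 < 0.
Newton iteration, ψ⁰ = 0.61:
  ψ = 0.610: g = -0.0234, g' = -0.542 → ψ = 0.567
Converged at ψ = 0.567.
Then V = ψ·F = 0.5666·315.7 = 178.9 mol/h and L = F − V = 136.8 mol/h.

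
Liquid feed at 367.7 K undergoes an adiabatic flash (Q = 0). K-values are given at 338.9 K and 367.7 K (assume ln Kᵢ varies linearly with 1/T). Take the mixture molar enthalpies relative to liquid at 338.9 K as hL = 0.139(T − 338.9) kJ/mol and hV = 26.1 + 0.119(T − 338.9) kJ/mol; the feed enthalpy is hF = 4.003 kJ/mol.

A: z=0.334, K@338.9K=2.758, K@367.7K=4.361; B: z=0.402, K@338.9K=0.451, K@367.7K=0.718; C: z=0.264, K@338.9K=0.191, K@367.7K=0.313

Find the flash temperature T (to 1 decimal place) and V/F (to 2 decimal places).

Adiabatic flash: solve Rachford–Rice at each trial T, then check hF = ψ·hV(T) + (1−ψ)·hL(T).
  T = 338.9 K: K = (2.758, 0.451, 0.191), RR gives ψ = 0.132, H_out = 3.433 kJ/mol
  T = 367.7 K: K = (4.361, 0.718, 0.313), RR gives ψ = 0.512, H_out = 17.081 kJ/mol
  T = 353.3 K: K = (3.501, 0.574, 0.247), RR gives ψ = 0.324, H_out = 10.365 kJ/mol
  T = 346.1 K: K = (3.115, 0.510, 0.218), RR gives ψ = 0.232, H_out = 7.010 kJ/mol
  T = 342.5 K: K = (2.933, 0.480, 0.204), RR gives ψ = 0.183, H_out = 5.262 kJ/mol
  T = 340.7 K: K = (2.845, 0.465, 0.197), RR gives ψ = 0.158, H_out = 4.360 kJ/mol
Linear interpolation between T = 338.9 (H_out = 3.433) and T = 340.7 (H_out = 4.360) on hF = 4.003 gives T ≈ 340.0 K, at which ψ = 0.15.

T = 340.0 K, V/F = 0.15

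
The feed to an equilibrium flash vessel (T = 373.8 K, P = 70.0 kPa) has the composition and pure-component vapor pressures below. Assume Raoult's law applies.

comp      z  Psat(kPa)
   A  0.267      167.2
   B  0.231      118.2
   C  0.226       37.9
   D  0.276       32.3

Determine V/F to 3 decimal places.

V/F = 0.498

Raoult's law: Kᵢ = Pᵢˢᵃᵗ/P = Pᵢˢᵃᵗ/70.0.
  K_A = 167.2/70.0 = 2.38857, K_B = 118.2/70.0 = 1.68857, K_C = 37.9/70.0 = 0.54143, K_D = 32.3/70.0 = 0.46143
Iterate (Newton) starting at V/F = 0.62:
  V/F = 0.620: g = -0.0573, g' = -0.476 → V/F = 0.500
  V/F = 0.500: g = -0.0006, g' = -0.470 → V/F = 0.498
Converged at V/F = 0.498.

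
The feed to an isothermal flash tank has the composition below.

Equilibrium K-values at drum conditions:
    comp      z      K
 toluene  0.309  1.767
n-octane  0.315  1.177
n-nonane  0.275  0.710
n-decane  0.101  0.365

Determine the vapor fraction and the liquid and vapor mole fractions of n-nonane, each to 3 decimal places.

ψ = 0.653, x_n-nonane = 0.339, y_n-nonane = 0.241

Rachford–Rice: g(ψ) = Σ zᵢ(Kᵢ−1)/(1+ψ(Kᵢ−1)) = 0.
Feasibility: ΣzᵢKᵢ = 1.149, Σzᵢ/Kᵢ = 1.107 — both > 1, two phases present.
Iterate (Newton) starting at ψ = 0.5:
  ψ = 0.500: g = 0.0353, g' = -0.222 → ψ = 0.659
  ψ = 0.659: g = -0.0014, g' = -0.244 → ψ = 0.653
Converged at ψ = 0.653.
Compositions from xᵢ = zᵢ/(1+ψ(Kᵢ−1)), yᵢ = Kᵢxᵢ:
  toluene: x = 0.206, y = 0.364
  n-octane: x = 0.282, y = 0.332
  n-nonane: x = 0.339, y = 0.241
  n-decane: x = 0.173, y = 0.063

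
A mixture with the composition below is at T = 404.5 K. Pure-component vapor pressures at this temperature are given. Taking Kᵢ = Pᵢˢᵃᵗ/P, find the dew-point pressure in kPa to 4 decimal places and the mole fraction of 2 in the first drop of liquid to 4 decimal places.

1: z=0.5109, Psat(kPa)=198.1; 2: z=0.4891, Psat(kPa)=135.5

At the dew point ψ → 1, so Σzᵢ/Kᵢ = 1 with Kᵢ = Pᵢˢᵃᵗ/P ⇒ 1/P = Σzᵢ/Pᵢˢᵃᵗ.
1/P = 0.5109/198.1 + 0.4891/135.5 = 0.0061886 ⇒ P = 161.5876 kPa
xᵢ = zᵢP/Pᵢˢᵃᵗ ⇒ x_2 = 0.4891·161.5876/135.5 = 0.5833

Pdew = 161.5876 kPa, x_2 = 0.5833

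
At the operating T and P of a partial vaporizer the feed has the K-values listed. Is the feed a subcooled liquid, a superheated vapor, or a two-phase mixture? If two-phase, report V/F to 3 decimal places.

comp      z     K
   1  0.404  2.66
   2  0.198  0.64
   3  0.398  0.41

ΣzᵢKᵢ = 1.365; Σzᵢ/Kᵢ = 1.432.
Both exceed 1, so a two-phase solution exists.
Let ψ = V/F and solve Σ zᵢ(Kᵢ−1)/(1+ψ(Kᵢ−1)) = 0.
Newton–Raphson from ψ = 0.49:
  ψ = 0.490: g = -0.0470, g' = -0.651 → ψ = 0.418
Converged at ψ = 0.418.

two-phase, V/F = 0.418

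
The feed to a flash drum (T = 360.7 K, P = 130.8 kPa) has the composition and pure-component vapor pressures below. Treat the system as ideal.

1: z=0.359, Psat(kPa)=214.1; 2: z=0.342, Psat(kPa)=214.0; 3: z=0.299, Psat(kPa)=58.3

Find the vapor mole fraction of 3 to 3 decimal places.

y_3 = 0.238

Raoult's law: Kᵢ = Pᵢˢᵃᵗ/P = Pᵢˢᵃᵗ/130.8.
  K_1 = 214.1/130.8 = 1.63685, K_2 = 214.0/130.8 = 1.63609, K_3 = 58.3/130.8 = 0.44572
Rachford–Rice: g(V/F) = Σ zᵢ(Kᵢ−1)/(1+V/F(Kᵢ−1)) = 0.
Feasibility: ΣzᵢKᵢ = 1.280, Σzᵢ/Kᵢ = 1.099 — both > 1, two phases present.
Newton iteration, V/F⁰ = 0.5:
  V/F = 0.500: g = 0.1092, g' = -0.339 → V/F = 0.822
  V/F = 0.822: g = -0.0115, g' = -0.432 → V/F = 0.795
Converged at V/F = 0.795.
Compositions from xᵢ = zᵢ/(1+V/F(Kᵢ−1)), yᵢ = Kᵢxᵢ:
  1: x = 0.238, y = 0.390
  2: x = 0.227, y = 0.372
  3: x = 0.535, y = 0.238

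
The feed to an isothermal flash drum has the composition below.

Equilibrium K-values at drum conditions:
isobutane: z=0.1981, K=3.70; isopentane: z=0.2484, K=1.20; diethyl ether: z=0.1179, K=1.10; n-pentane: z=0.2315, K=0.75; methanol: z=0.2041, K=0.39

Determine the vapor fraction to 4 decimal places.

ψ = 0.5887

Let ψ = V/F and solve Σ zᵢ(Kᵢ−1)/(1+ψ(Kᵢ−1)) = 0.
Feasibility: ΣzᵢKᵢ = 1.4140, Σzᵢ/Kᵢ = 1.1997 — both > 1, two phases present.
Newton iteration, ψ⁰ = 0.5:
  ψ = 0.5000: g = 0.03872, g' = -0.4469 → ψ = 0.5866
  ψ = 0.5866: g = 0.00090, g' = -0.4294 → ψ = 0.5887
Converged at ψ = 0.5887.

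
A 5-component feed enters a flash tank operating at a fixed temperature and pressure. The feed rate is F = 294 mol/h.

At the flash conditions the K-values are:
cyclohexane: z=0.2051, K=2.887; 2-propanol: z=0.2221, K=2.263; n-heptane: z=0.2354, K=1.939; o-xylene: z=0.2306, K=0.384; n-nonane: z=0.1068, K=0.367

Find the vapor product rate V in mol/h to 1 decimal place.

Material balance + equilibrium reduce to Σ zᵢ(Kᵢ−1)/(1+V/F(Kᵢ−1)) = 0.
Feasibility: ΣzᵢKᵢ = 1.6789, Σzᵢ/Kᵢ = 1.1821 — both > 1, two phases present.
Iterate (Newton) starting at V/F = 0.5:
  V/F = 0.5000: g = 0.21731, g' = -0.6969 → V/F = 0.8118
  V/F = 0.8118: g = -0.00643, g' = -0.7983 → V/F = 0.8038
  V/F = 0.8038: g = -0.00003, g' = -0.7906 → V/F = 0.8037
Converged at V/F = 0.8037.
Then V = V/F·F = 0.8037·294 = 236.3 mol/h and L = F − V = 57.7 mol/h.

V = 236.3 mol/h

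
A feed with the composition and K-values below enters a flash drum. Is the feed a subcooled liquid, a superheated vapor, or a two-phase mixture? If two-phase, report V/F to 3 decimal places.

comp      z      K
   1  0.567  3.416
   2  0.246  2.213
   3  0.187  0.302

superheated vapor

ΣzᵢKᵢ = 2.538; Σzᵢ/Kᵢ = 0.896.
Since Σzᵢ/Kᵢ < 1 the mixture is above its dew point — single vapor phase.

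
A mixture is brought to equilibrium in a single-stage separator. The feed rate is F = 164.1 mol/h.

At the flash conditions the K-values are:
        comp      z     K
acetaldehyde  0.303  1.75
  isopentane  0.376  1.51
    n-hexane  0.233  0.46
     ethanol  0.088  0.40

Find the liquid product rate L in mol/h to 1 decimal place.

L = 50.5 mol/h

Material balance + equilibrium reduce to Σ zᵢ(Kᵢ−1)/(1+V/F(Kᵢ−1)) = 0.
g(0) = ΣzᵢKᵢ − 1 = 0.240 and g(1) = 1 − Σzᵢ/Kᵢ = -0.149, so a root lies in (0, 1).
Newton–Raphson from V/F = 0.5:
  V/F = 0.500: g = 0.0703, g' = -0.344 → V/F = 0.704
  V/F = 0.704: g = -0.0046, g' = -0.398 → V/F = 0.692
Converged at V/F = 0.692.
Then V = V/F·F = 0.6924·164.1 = 113.6 mol/h and L = F − V = 50.5 mol/h.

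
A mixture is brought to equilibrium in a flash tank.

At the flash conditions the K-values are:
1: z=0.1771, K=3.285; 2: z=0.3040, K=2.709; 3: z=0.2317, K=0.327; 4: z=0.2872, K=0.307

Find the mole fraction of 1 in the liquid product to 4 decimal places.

Material balance + equilibrium reduce to Σ zᵢ(Kᵢ−1)/(1+ψ(Kᵢ−1)) = 0.
g(0) = ΣzᵢKᵢ − 1 = 0.5692 and g(1) = 1 − Σzᵢ/Kᵢ = -0.8102, so a root lies in (0, 1).
Iterate (Newton) starting at ψ = 0.5:
  ψ = 0.5000: g = -0.07055, g' = -1.0210 → ψ = 0.4309
  ψ = 0.4309: g = -0.00028, g' = -1.0178 → ψ = 0.4306
Converged at ψ = 0.4306.
Compositions from xᵢ = zᵢ/(1+ψ(Kᵢ−1)), yᵢ = Kᵢxᵢ:
  1: x = 0.0893, y = 0.2932
  2: x = 0.1751, y = 0.4744
  3: x = 0.3263, y = 0.1067
  4: x = 0.4094, y = 0.1257

x_1 = 0.0893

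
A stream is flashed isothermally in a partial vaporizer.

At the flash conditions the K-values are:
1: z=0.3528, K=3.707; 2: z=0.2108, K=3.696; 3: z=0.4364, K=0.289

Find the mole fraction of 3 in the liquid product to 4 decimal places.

Material balance + equilibrium reduce to Σ zᵢ(Kᵢ−1)/(1+ψ(Kᵢ−1)) = 0.
Feasibility: ΣzᵢKᵢ = 2.2131, Σzᵢ/Kᵢ = 1.6622 — both > 1, two phases present.
Newton iteration, ψ⁰ = 0.5:
  ψ = 0.5000: g = 0.16641, g' = -1.2758 → ψ = 0.6304
  ψ = 0.6304: g = 0.00102, g' = -1.2878 → ψ = 0.6312
Converged at ψ = 0.6312.
Compositions from xᵢ = zᵢ/(1+ψ(Kᵢ−1)), yᵢ = Kᵢxᵢ:
  1: x = 0.1302, y = 0.4828
  2: x = 0.0780, y = 0.2884
  3: x = 0.7917, y = 0.2288

x_3 = 0.7917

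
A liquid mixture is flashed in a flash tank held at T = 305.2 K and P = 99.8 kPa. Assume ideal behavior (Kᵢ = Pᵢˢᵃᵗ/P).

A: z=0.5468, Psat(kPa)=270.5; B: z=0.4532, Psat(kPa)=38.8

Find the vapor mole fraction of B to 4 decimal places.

y_B = 0.2864

Raoult's law: Kᵢ = Pᵢˢᵃᵗ/P = Pᵢˢᵃᵗ/99.8.
  K_A = 270.5/99.8 = 2.710421, K_B = 38.8/99.8 = 0.388778
Material balance + equilibrium reduce to Σ zᵢ(Kᵢ−1)/(1+V/F(Kᵢ−1)) = 0.
g(0) = ΣzᵢKᵢ − 1 = 0.6583 and g(1) = 1 − Σzᵢ/Kᵢ = -0.3674, so a root lies in (0, 1).
Iterate (Newton) starting at V/F = 0.59:
  V/F = 0.5900: g = 0.03226, g' = -0.8105 → V/F = 0.6298
  V/F = 0.6298: g = -0.00014, g' = -0.8183 → V/F = 0.6296
Converged at V/F = 0.6296.
Compositions from xᵢ = zᵢ/(1+V/F(Kᵢ−1)), yᵢ = Kᵢxᵢ:
  A: x = 0.2633, y = 0.7136
  B: x = 0.7367, y = 0.2864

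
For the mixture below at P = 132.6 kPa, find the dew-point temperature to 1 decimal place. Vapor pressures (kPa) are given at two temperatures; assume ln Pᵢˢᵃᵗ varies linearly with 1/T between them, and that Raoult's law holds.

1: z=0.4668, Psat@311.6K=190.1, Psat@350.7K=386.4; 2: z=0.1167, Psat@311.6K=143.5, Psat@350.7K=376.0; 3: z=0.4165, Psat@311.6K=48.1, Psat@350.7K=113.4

T = 332.0 K

Dew-point temperature: Σzᵢ·P/Pᵢˢᵃᵗ(T) = 1. Interpolate ln Pᵢˢᵃᵗ = aᵢ + bᵢ/T.
  T = 311.6 K: ΣzᵢP/Pᵢˢᵃᵗ = 1.5816
  T = 350.7 K: ΣzᵢP/Pᵢˢᵃᵗ = 0.6884
  T = 331.1 K: ΣzᵢP/Pᵢˢᵃᵗ = 1.0186
  T = 340.9 K: ΣzᵢP/Pᵢˢᵃᵗ = 0.8325
  T = 336.0 K: ΣzᵢP/Pᵢˢᵃᵗ = 0.9195
  T = 333.6 K: ΣzᵢP/Pᵢˢᵃᵗ = 0.9664
Interpolating between 331.1 K and 333.6 K gives T ≈ 332.0 K.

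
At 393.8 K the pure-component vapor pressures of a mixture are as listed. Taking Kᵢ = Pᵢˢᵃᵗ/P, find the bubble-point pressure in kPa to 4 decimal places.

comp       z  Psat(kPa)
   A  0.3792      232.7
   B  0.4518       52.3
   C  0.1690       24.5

Pbub = 116.0095 kPa

At the bubble point ψ → 0, so ΣzᵢKᵢ = 1 with Kᵢ = Pᵢˢᵃᵗ/P ⇒ P = ΣzᵢPᵢˢᵃᵗ.
P = 0.3792·232.7 + 0.4518·52.3 + 0.1690·24.5 = 116.0095 kPa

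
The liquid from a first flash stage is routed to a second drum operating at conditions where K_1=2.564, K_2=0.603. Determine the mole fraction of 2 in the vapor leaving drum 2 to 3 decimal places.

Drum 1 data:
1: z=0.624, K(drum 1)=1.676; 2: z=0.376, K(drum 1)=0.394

y_2 (drum 2) = 0.481

Drum 1:
Binary case is linear: z₁(K₁−1)(1+ψ₁(K₂−1)) + z₂(K₂−1)(1+ψ₁(K₁−1)) = 0
⇒ ψ₁ = [z₁(K₁−1)+z₂(K₂−1)] / [−(K₁−1)(K₂−1)] = 0.1940/0.4097 = 0.473
Drum-1 compositions:
  1: x = 0.473, y = 0.792
  2: x = 0.527, y = 0.208
Drum-2 feed = drum-1 liquid: z₂ = (0.4727, 0.5273).
Drum 2:
Material balance + equilibrium reduce to Σ zᵢ(Kᵢ−1)/(1+ψ₂(Kᵢ−1)) = 0.
Feasibility: ΣzᵢKᵢ = 1.530, Σzᵢ/Kᵢ = 1.059 — both > 1, two phases present.
Iterate (Newton) starting at ψ₂ = 0.55:
  ψ₂ = 0.550: g = 0.1296, g' = -0.470 → ψ₂ = 0.826
  ψ₂ = 0.826: g = 0.0112, g' = -0.404 → ψ₂ = 0.853
  ψ₂ = 0.853: g = 0.0000, g' = -0.402 → ψ₂ = 0.854
Converged at ψ₂ = 0.854.
  1: x = 0.202, y = 0.519
  2: x = 0.798, y = 0.481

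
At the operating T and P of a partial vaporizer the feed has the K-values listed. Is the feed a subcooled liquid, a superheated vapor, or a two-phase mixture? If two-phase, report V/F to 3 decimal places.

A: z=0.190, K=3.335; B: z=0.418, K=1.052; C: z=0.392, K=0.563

ΣzᵢKᵢ = 1.294; Σzᵢ/Kᵢ = 1.151.
Both exceed 1, so a two-phase solution exists.
Rachford–Rice: g(ψ) = Σ zᵢ(Kᵢ−1)/(1+ψ(Kᵢ−1)) = 0.
Newton–Raphson from ψ = 0.63:
  ψ = 0.630: g = -0.0358, g' = -0.313 → ψ = 0.516
  ψ = 0.516: g = 0.0013, g' = -0.339 → ψ = 0.520
Converged at ψ = 0.520.

two-phase, V/F = 0.520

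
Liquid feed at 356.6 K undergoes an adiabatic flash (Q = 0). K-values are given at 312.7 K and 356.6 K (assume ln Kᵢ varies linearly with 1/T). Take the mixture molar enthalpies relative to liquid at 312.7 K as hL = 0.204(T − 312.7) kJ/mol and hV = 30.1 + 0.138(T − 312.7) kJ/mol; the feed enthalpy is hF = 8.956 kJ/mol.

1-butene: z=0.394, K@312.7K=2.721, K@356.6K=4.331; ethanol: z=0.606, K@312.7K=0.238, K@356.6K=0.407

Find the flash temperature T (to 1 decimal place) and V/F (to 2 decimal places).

T = 321.8 K, V/F = 0.24

Adiabatic flash: solve Rachford–Rice at each trial T, then check hF = ψ·hV(T) + (1−ψ)·hL(T).
  T = 312.7 K: K = (2.721, 0.238), RR gives ψ = 0.165, H_out = 4.965 kJ/mol
  T = 356.6 K: K = (4.331, 0.407), RR gives ψ = 0.482, H_out = 22.081 kJ/mol
  T = 334.6 K: K = (3.484, 0.317), RR gives ψ = 0.333, H_out = 13.996 kJ/mol
  T = 323.6 K: K = (3.090, 0.276), RR gives ψ = 0.254, H_out = 9.685 kJ/mol
  T = 318.1 K: K = (2.901, 0.256), RR gives ψ = 0.211, H_out = 7.378 kJ/mol
  T = 320.9 K: K = (2.997, 0.266), RR gives ψ = 0.233, H_out = 8.569 kJ/mol
  T = 322.2 K: K = (3.041, 0.271), RR gives ψ = 0.243, H_out = 9.110 kJ/mol
Linear interpolation between T = 320.9 (H_out = 8.569) and T = 322.2 (H_out = 9.110) on hF = 8.956 gives T ≈ 321.8 K, at which ψ = 0.24.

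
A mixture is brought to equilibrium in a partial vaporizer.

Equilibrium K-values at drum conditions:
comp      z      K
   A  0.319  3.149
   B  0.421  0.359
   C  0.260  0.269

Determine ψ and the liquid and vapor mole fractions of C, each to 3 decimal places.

ψ = 0.155, x_C = 0.293, y_C = 0.079

Let ψ = V/F and solve Σ zᵢ(Kᵢ−1)/(1+ψ(Kᵢ−1)) = 0.
Feasibility: ΣzᵢKᵢ = 1.226, Σzᵢ/Kᵢ = 2.241 — both > 1, two phases present.
Iterate (Newton) starting at ψ = 0.5:
  ψ = 0.500: g = -0.3662, g' = -1.062 → ψ = 0.155
Converged at ψ = 0.155.
Compositions from xᵢ = zᵢ/(1+ψ(Kᵢ−1)), yᵢ = Kᵢxᵢ:
  A: x = 0.239, y = 0.753
  B: x = 0.468, y = 0.168
  C: x = 0.293, y = 0.079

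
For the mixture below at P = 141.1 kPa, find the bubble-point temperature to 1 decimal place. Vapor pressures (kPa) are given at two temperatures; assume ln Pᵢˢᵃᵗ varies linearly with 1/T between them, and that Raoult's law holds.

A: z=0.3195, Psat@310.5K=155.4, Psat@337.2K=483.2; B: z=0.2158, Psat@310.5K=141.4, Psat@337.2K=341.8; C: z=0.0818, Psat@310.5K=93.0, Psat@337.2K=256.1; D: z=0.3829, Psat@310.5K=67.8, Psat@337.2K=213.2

Bubble-point temperature: ΣzᵢPᵢˢᵃᵗ(T) = P. Interpolate ln Pᵢˢᵃᵗ = aᵢ + bᵢ/T.
  T = 310.5 K: ΣzᵢPᵢˢᵃᵗ = 113.73 kPa
  T = 337.2 K: ΣzᵢPᵢˢᵃᵗ = 330.73 kPa
  T = 323.9 K: ΣzᵢPᵢˢᵃᵗ = 198.36 kPa
  T = 317.2 K: ΣzᵢPᵢˢᵃᵗ = 151.02 kPa
  T = 313.9 K: ΣzᵢPᵢˢᵃᵗ = 131.52 kPa
  T = 315.5 K: ΣzᵢPᵢˢᵃᵗ = 140.68 kPa
Interpolating between 315.5 K and 317.2 K gives T ≈ 315.6 K.

T = 315.6 K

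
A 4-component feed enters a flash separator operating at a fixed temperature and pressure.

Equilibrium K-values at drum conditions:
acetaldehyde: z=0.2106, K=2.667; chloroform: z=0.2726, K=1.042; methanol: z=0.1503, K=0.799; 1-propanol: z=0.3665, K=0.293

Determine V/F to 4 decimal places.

Material balance + equilibrium reduce to Σ zᵢ(Kᵢ−1)/(1+V/F(Kᵢ−1)) = 0.
Check two-phase: ΣzᵢKᵢ = 1.0732 > 1 and Σzᵢ/Kᵢ = 1.7795 > 1, so g(0) = 0.0732 > 0 and g(1) = -0.7795 < 0.
Newton–Raphson from V/F = 0.5:
  V/F = 0.5000: g = -0.23169, g' = -0.6204 → V/F = 0.1265
  V/F = 0.1265: g = -0.01425, g' = -0.6270 → V/F = 0.1038
  V/F = 0.1038: g = 0.00021, g' = -0.6455 → V/F = 0.1041
Converged at V/F = 0.1041.

V/F = 0.1041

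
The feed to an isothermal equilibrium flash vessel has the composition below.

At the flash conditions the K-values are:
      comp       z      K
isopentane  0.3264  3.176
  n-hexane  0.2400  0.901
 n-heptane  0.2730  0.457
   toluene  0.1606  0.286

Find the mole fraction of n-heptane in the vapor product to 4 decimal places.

Newton–Raphson from ψ = 0.69:
  ψ = 0.6900: g = -0.20464, g' = -0.7736 → ψ = 0.4255
  ψ = 0.4255: g = -0.01349, g' = -0.7243 → ψ = 0.4069
  ψ = 0.4069: g = 0.00007, g' = -0.7326 → ψ = 0.4070
Converged at ψ = 0.4070.
Compositions from xᵢ = zᵢ/(1+ψ(Kᵢ−1)), yᵢ = Kᵢxᵢ:
  isopentane: x = 0.1731, y = 0.5498
  n-hexane: x = 0.2501, y = 0.2253
  n-heptane: x = 0.3504, y = 0.1602
  toluene: x = 0.2264, y = 0.0647

y_n-heptane = 0.1602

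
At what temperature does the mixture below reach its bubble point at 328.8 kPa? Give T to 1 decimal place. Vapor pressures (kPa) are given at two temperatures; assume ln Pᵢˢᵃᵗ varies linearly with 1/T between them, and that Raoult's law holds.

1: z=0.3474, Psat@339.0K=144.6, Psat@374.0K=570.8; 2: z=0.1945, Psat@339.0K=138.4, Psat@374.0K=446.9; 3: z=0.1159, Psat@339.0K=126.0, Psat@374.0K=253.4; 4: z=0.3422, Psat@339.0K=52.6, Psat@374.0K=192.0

Bubble-point temperature: ΣzᵢPᵢˢᵃᵗ(T) = P. Interpolate ln Pᵢˢᵃᵗ = aᵢ + bᵢ/T.
  T = 339.0 K: ΣzᵢPᵢˢᵃᵗ = 109.76 kPa
  T = 374.0 K: ΣzᵢPᵢˢᵃᵗ = 380.29 kPa
  T = 356.5 K: ΣzᵢPᵢˢᵃᵗ = 209.58 kPa
  T = 365.2 K: ΣzᵢPᵢˢᵃᵗ = 283.56 kPa
  T = 369.6 K: ΣzᵢPᵢˢᵃᵗ = 328.88 kPa
  T = 367.4 K: ΣzᵢPᵢˢᵃᵗ = 305.50 kPa
Interpolating between 367.4 K and 369.6 K gives T ≈ 369.6 K.

T = 369.6 K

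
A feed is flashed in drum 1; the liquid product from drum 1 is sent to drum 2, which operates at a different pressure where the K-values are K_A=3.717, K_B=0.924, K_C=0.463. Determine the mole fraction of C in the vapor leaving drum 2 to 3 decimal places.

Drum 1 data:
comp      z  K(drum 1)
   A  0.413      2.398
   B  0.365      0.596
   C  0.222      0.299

Drum 1:
Rachford–Rice: g(ψ₁) = Σ zᵢ(Kᵢ−1)/(1+ψ₁(Kᵢ−1)) = 0.
Check two-phase: ΣzᵢKᵢ = 1.274 > 1 and Σzᵢ/Kᵢ = 1.527 > 1, so g(0) = 0.274 > 0 and g(1) = -0.527 < 0.
Newton–Raphson from ψ₁ = 0.47:
  ψ₁ = 0.470: g = -0.0657, g' = -0.627 → ψ₁ = 0.365
Converged at ψ₁ = 0.365.
Drum-1 compositions:
  A: x = 0.273, y = 0.656
  B: x = 0.428, y = 0.255
  C: x = 0.298, y = 0.089
Drum-2 feed = drum-1 liquid: z₂ = (0.2734, 0.4282, 0.2984).
Drum 2:
Let ψ₂ = V/F and solve Σ zᵢ(Kᵢ−1)/(1+ψ₂(Kᵢ−1)) = 0.
g(0) = ΣzᵢKᵢ − 1 = 0.550 and g(1) = 1 − Σzᵢ/Kᵢ = -0.182, so a root lies in (0, 1).
Newton–Raphson from ψ₂ = 0.45:
  ψ₂ = 0.450: g = 0.0892, g' = -0.561 → ψ₂ = 0.609
  ψ₂ = 0.609: g = 0.0075, g' = -0.479 → ψ₂ = 0.625
Converged at ψ₂ = 0.625.
  A: x = 0.101, y = 0.377
  B: x = 0.450, y = 0.415
  C: x = 0.449, y = 0.208

y_C (drum 2) = 0.208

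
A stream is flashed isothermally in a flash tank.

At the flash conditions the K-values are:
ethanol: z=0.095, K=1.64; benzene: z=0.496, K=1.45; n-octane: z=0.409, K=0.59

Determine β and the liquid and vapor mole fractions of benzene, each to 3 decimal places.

Rachford–Rice: g(β) = Σ zᵢ(Kᵢ−1)/(1+β(Kᵢ−1)) = 0.
Feasibility: ΣzᵢKᵢ = 1.116, Σzᵢ/Kᵢ = 1.093 — both > 1, two phases present.
Iterate (Newton) starting at β = 0.5:
  β = 0.500: g = 0.0173, g' = -0.198 → β = 0.588
  β = 0.588: g = -0.0002, g' = -0.203 → β = 0.587
Converged at β = 0.587.
Compositions from xᵢ = zᵢ/(1+β(Kᵢ−1)), yᵢ = Kᵢxᵢ:
  ethanol: x = 0.069, y = 0.113
  benzene: x = 0.392, y = 0.569
  n-octane: x = 0.539, y = 0.318

β = 0.587, x_benzene = 0.392, y_benzene = 0.569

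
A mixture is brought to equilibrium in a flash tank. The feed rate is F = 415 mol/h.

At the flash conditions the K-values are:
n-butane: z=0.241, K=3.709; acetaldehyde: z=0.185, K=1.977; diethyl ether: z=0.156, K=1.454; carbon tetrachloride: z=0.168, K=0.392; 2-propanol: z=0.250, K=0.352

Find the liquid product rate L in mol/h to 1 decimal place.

Rachford–Rice: g(β) = Σ zᵢ(Kᵢ−1)/(1+β(Kᵢ−1)) = 0.
Check two-phase: ΣzᵢKᵢ = 1.640 > 1 and Σzᵢ/Kᵢ = 1.405 > 1, so g(0) = 0.640 > 0 and g(1) = -0.405 < 0.
Newton–Raphson from β = 0.61:
  β = 0.610: g = -0.0154, g' = -0.784 → β = 0.590
Converged at β = 0.590.
Then V = β·F = 0.5903·415 = 245.0 mol/h and L = F − V = 170.0 mol/h.

L = 170.0 mol/h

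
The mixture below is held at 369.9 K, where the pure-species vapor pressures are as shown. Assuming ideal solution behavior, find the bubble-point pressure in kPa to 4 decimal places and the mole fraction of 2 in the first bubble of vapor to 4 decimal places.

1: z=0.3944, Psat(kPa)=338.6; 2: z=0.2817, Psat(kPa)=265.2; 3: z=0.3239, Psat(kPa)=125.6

At the bubble point ψ → 0, so ΣzᵢKᵢ = 1 with Kᵢ = Pᵢˢᵃᵗ/P ⇒ P = ΣzᵢPᵢˢᵃᵗ.
P = 0.3944·338.6 + 0.2817·265.2 + 0.3239·125.6 = 248.9325 kPa
yᵢ = zᵢPᵢˢᵃᵗ/P ⇒ y_2 = 0.2817·265.2/248.9325 = 0.3001

Pbub = 248.9325 kPa, y_2 = 0.3001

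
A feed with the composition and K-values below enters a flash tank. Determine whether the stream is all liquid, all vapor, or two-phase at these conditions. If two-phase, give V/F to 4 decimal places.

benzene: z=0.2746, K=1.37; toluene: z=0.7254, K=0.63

all liquid

ΣzᵢKᵢ = 0.8332; Σzᵢ/Kᵢ = 1.3519.
Since ΣzᵢKᵢ < 1 the mixture is below its bubble point — single liquid phase.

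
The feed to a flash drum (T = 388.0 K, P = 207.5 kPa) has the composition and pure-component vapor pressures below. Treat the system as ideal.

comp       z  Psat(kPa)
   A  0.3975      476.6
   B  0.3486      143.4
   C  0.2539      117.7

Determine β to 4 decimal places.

β = 0.6269

Raoult's law: Kᵢ = Pᵢˢᵃᵗ/P = Pᵢˢᵃᵗ/207.5.
  K_A = 476.6/207.5 = 2.296867, K_B = 143.4/207.5 = 0.691084, K_C = 117.7/207.5 = 0.567229
Material balance + equilibrium reduce to Σ zᵢ(Kᵢ−1)/(1+β(Kᵢ−1)) = 0.
Check two-phase: ΣzᵢKᵢ = 1.2979 > 1 and Σzᵢ/Kᵢ = 1.1251 > 1, so g(0) = 0.2979 > 0 and g(1) = -0.1251 < 0.
Newton–Raphson from β = 0.5:
  β = 0.5000: g = 0.04514, g' = -0.3700 → β = 0.6220
  β = 0.6220: g = 0.00168, g' = -0.3448 → β = 0.6269
Converged at β = 0.6269.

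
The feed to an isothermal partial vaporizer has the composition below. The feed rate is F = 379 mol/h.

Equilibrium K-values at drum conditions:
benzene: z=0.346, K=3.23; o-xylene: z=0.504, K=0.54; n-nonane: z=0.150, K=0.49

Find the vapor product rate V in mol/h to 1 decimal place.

V = 166.8 mol/h

Let ψ = V/F and solve Σ zᵢ(Kᵢ−1)/(1+ψ(Kᵢ−1)) = 0.
Check two-phase: ΣzᵢKᵢ = 1.463 > 1 and Σzᵢ/Kᵢ = 1.347 > 1, so g(0) = 0.463 > 0 and g(1) = -0.347 < 0.
Newton iteration, ψ⁰ = 0.5:
  ψ = 0.500: g = -0.0390, g' = -0.635 → ψ = 0.439
  ψ = 0.439: g = 0.0011, g' = -0.672 → ψ = 0.440
Converged at ψ = 0.440.
Then V = ψ·F = 0.4402·379 = 166.8 mol/h and L = F − V = 212.2 mol/h.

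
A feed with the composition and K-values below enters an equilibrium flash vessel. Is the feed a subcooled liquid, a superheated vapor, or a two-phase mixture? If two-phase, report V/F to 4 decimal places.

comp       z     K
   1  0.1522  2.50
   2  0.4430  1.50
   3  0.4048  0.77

superheated vapor

ΣzᵢKᵢ = 1.3567; Σzᵢ/Kᵢ = 0.8819.
Since Σzᵢ/Kᵢ < 1 the mixture is above its dew point — single vapor phase.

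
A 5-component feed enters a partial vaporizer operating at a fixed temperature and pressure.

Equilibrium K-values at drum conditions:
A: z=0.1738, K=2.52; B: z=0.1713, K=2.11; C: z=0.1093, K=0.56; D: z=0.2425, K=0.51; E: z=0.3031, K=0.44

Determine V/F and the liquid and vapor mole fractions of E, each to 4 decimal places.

Rachford–Rice: g(V/F) = Σ zᵢ(Kᵢ−1)/(1+V/F(Kᵢ−1)) = 0.
Check two-phase: ΣzᵢKᵢ = 1.1177 > 1 and Σzᵢ/Kᵢ = 1.5097 > 1, so g(0) = 0.1177 > 0 and g(1) = -0.5097 < 0.
Newton iteration, V/F⁰ = 0.68:
  V/F = 0.6800: g = -0.28269, g' = -0.5876 → V/F = 0.1989
  V/F = 0.1989: g = -0.01677, g' = -0.5956 → V/F = 0.1707
  V/F = 0.1707: g = 0.00023, g' = -0.6126 → V/F = 0.1711
Converged at V/F = 0.1711.
Compositions from xᵢ = zᵢ/(1+V/F(Kᵢ−1)), yᵢ = Kᵢxᵢ:
  A: x = 0.1379, y = 0.3476
  B: x = 0.1440, y = 0.3037
  C: x = 0.1182, y = 0.0662
  D: x = 0.2647, y = 0.1350
  E: x = 0.3352, y = 0.1475

V/F = 0.1711, x_E = 0.3352, y_E = 0.1475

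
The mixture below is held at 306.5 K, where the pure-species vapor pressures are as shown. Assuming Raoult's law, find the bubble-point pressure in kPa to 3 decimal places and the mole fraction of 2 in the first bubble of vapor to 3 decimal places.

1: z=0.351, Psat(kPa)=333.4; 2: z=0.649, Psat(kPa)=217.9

At the bubble point ψ → 0, so ΣzᵢKᵢ = 1 with Kᵢ = Pᵢˢᵃᵗ/P ⇒ P = ΣzᵢPᵢˢᵃᵗ.
P = 0.351·333.4 + 0.649·217.9 = 258.440 kPa
yᵢ = zᵢPᵢˢᵃᵗ/P ⇒ y_2 = 0.649·217.9/258.440 = 0.547

Pbub = 258.440 kPa, y_2 = 0.547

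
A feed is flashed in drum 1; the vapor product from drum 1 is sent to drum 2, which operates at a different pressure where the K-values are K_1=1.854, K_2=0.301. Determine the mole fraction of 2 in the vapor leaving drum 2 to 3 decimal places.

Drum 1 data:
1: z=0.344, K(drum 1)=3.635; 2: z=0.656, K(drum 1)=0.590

y_2 (drum 2) = 0.166

Drum 1:
Let ψ₁ = V/F and solve Σ zᵢ(Kᵢ−1)/(1+ψ₁(Kᵢ−1)) = 0.
Feasibility: ΣzᵢKᵢ = 1.637, Σzᵢ/Kᵢ = 1.206 — both > 1, two phases present.
Newton iteration, ψ₁⁰ = 0.5:
  ψ₁ = 0.500: g = 0.0528, g' = -0.619 → ψ₁ = 0.585
  ψ₁ = 0.585: g = 0.0027, g' = -0.560 → ψ₁ = 0.590
Converged at ψ₁ = 0.590.
Drum-1 compositions:
  1: x = 0.135, y = 0.489
  2: x = 0.865, y = 0.511
Drum-2 feed = drum-1 vapor: z₂ = (0.4894, 0.5106).
Drum 2:
Newton–Raphson from ψ₂ = 0.3:
  ψ₂ = 0.300: g = -0.1188, g' = -0.626 → ψ₂ = 0.110
  ψ₂ = 0.110: g = -0.0045, g' = -0.591 → ψ₂ = 0.102
Converged at ψ₂ = 0.102.
  1: x = 0.450, y = 0.834
  2: x = 0.550, y = 0.166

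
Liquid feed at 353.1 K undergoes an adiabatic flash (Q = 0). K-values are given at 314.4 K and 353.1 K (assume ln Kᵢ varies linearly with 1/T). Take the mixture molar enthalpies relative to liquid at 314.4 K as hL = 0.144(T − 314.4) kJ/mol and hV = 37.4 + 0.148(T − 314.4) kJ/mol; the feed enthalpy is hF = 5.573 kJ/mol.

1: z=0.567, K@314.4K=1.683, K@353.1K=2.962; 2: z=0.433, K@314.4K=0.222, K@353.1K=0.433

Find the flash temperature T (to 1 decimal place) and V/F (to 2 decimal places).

Adiabatic flash: solve Rachford–Rice at each trial T, then check hF = ψ·hV(T) + (1−ψ)·hL(T).
  T = 314.4 K: K = (1.683, 0.222), RR gives ψ = 0.095, H_out = 3.546 kJ/mol
  T = 353.1 K: K = (2.962, 0.433), RR gives ψ = 0.779, H_out = 34.840 kJ/mol
  T = 333.8 K: K = (2.271, 0.316), RR gives ψ = 0.489, H_out = 21.113 kJ/mol
  T = 324.1 K: K = (1.964, 0.266), RR gives ψ = 0.324, H_out = 13.517 kJ/mol
  T = 319.2 K: K = (1.819, 0.243), RR gives ψ = 0.220, H_out = 8.940 kJ/mol
  T = 316.8 K: K = (1.750, 0.232), RR gives ψ = 0.161, H_out = 6.386 kJ/mol
Linear interpolation between T = 314.4 (H_out = 3.546) and T = 316.8 (H_out = 6.386) on hF = 5.573 gives T ≈ 316.1 K, at which ψ = 0.14.

T = 316.1 K, V/F = 0.14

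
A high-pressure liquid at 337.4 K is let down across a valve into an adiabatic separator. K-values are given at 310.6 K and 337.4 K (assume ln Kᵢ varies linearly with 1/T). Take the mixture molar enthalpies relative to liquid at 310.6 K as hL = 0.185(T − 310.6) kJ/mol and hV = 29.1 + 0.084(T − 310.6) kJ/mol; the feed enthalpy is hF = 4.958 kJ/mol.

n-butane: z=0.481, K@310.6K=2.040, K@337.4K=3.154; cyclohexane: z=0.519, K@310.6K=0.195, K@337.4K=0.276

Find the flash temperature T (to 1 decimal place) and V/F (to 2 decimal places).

Adiabatic flash: solve Rachford–Rice at each trial T, then check hF = ψ·hV(T) + (1−ψ)·hL(T).
  T = 310.6 K: K = (2.040, 0.195), RR gives ψ = 0.098, H_out = 2.866 kJ/mol
  T = 337.4 K: K = (3.154, 0.276), RR gives ψ = 0.423, H_out = 16.133 kJ/mol
  T = 324.0 K: K = (2.560, 0.234), RR gives ψ = 0.295, H_out = 10.661 kJ/mol
  T = 317.3 K: K = (2.291, 0.214), RR gives ψ = 0.210, H_out = 7.200 kJ/mol
  T = 314.0 K: K = (2.165, 0.204), RR gives ψ = 0.159, H_out = 5.203 kJ/mol
  T = 312.3 K: K = (2.102, 0.200), RR gives ψ = 0.130, H_out = 4.075 kJ/mol
Linear interpolation between T = 312.3 (H_out = 4.075) and T = 314.0 (H_out = 5.203) on hF = 4.958 gives T ≈ 313.6 K, at which ψ = 0.15.

T = 313.6 K, V/F = 0.15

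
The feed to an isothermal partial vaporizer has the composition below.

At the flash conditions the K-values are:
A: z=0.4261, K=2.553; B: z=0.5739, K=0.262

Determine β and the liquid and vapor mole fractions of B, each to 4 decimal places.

Material balance + equilibrium reduce to Σ zᵢ(Kᵢ−1)/(1+β(Kᵢ−1)) = 0.
Check two-phase: ΣzᵢKᵢ = 1.2382 > 1 and Σzᵢ/Kᵢ = 2.3574 > 1, so g(0) = 0.2382 > 0 and g(1) = -1.3574 < 0.
Binary case is linear: z₁(K₁−1)(1+β(K₂−1)) + z₂(K₂−1)(1+β(K₁−1)) = 0
⇒ β = [z₁(K₁−1)+z₂(K₂−1)] / [−(K₁−1)(K₂−1)] = 0.23820/1.14611 = 0.2078
Compositions from xᵢ = zᵢ/(1+β(Kᵢ−1)), yᵢ = Kᵢxᵢ:
  A: x = 0.3221, y = 0.8224
  B: x = 0.6779, y = 0.1776

β = 0.2078, x_B = 0.6779, y_B = 0.1776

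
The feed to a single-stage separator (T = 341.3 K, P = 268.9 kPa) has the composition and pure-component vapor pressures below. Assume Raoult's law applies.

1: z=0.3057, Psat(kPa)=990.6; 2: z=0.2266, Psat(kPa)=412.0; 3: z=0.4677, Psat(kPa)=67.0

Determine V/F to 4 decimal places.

V/F = 0.3938

Raoult's law: Kᵢ = Pᵢˢᵃᵗ/P = Pᵢˢᵃᵗ/268.9.
  K_1 = 990.6/268.9 = 3.683897, K_2 = 412.0/268.9 = 1.532168, K_3 = 67.0/268.9 = 0.249163
Newton iteration, V/F⁰ = 0.5:
  V/F = 0.5000: g = -0.11666, g' = -1.1174 → V/F = 0.3956
  V/F = 0.3956: g = -0.00198, g' = -1.0954 → V/F = 0.3938
Converged at V/F = 0.3938.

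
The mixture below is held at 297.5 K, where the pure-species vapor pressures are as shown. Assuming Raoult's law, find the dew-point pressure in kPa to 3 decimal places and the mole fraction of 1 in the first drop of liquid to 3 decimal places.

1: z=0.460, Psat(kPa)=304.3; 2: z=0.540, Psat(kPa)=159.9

At the dew point ψ → 1, so Σzᵢ/Kᵢ = 1 with Kᵢ = Pᵢˢᵃᵗ/P ⇒ 1/P = Σzᵢ/Pᵢˢᵃᵗ.
1/P = 0.460/304.3 + 0.540/159.9 = 0.004889 ⇒ P = 204.550 kPa
xᵢ = zᵢP/Pᵢˢᵃᵗ ⇒ x_1 = 0.460·204.550/304.3 = 0.309

Pdew = 204.550 kPa, x_1 = 0.309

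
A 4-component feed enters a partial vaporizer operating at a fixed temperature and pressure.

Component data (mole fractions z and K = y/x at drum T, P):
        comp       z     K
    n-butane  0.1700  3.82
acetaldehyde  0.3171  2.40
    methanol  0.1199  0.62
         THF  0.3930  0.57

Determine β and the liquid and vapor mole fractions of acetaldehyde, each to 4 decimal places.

Rachford–Rice: g(β) = Σ zᵢ(Kᵢ−1)/(1+β(Kᵢ−1)) = 0.
Check two-phase: ΣzᵢKᵢ = 1.7088 > 1 and Σzᵢ/Kᵢ = 1.0595 > 1, so g(0) = 0.7088 > 0 and g(1) = -0.0595 < 0.
Newton–Raphson from β = 0.5:
  β = 0.5000: g = 0.18854, g' = -0.5921 → β = 0.8184
  β = 0.8184: g = 0.02494, g' = -0.4680 → β = 0.8717
  β = 0.8717: g = 0.00013, g' = -0.4637 → β = 0.8720
Converged at β = 0.8720.
Compositions from xᵢ = zᵢ/(1+β(Kᵢ−1)), yᵢ = Kᵢxᵢ:
  n-butane: x = 0.0491, y = 0.1877
  acetaldehyde: x = 0.1428, y = 0.3427
  methanol: x = 0.1793, y = 0.1112
  THF: x = 0.6287, y = 0.3584

β = 0.8720, x_acetaldehyde = 0.1428, y_acetaldehyde = 0.3427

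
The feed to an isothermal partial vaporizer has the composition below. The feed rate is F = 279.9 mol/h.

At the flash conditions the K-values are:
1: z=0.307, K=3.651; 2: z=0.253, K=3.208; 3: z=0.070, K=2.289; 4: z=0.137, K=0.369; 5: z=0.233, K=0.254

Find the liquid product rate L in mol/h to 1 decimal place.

L = 76.5 mol/h

Material balance + equilibrium reduce to Σ zᵢ(Kᵢ−1)/(1+ψ(Kᵢ−1)) = 0.
g(0) = ΣzᵢKᵢ − 1 = 1.202 and g(1) = 1 − Σzᵢ/Kᵢ = -0.482, so a root lies in (0, 1).
Newton–Raphson from ψ = 0.65:
  ψ = 0.650: g = 0.0934, g' = -1.179 → ψ = 0.729
  ψ = 0.729: g = -0.0033, g' = -1.273 → ψ = 0.727
Converged at ψ = 0.727.
Then V = ψ·F = 0.7266·279.9 = 203.4 mol/h and L = F − V = 76.5 mol/h.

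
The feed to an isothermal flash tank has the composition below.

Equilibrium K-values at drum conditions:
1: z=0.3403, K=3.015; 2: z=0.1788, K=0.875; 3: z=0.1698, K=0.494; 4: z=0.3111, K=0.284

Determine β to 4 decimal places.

Iterate (Newton) starting at β = 0.5:
  β = 0.5000: g = -0.14425, g' = -0.8109 → β = 0.3221
  β = 0.3221: g = 0.00036, g' = -0.8426 → β = 0.3225
Converged at β = 0.3225.

β = 0.3225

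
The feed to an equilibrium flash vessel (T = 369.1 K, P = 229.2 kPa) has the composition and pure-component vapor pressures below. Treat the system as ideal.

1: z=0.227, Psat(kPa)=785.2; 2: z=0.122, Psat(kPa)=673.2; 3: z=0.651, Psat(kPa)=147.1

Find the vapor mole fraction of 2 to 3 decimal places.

Raoult's law: Kᵢ = Pᵢˢᵃᵗ/P = Pᵢˢᵃᵗ/229.2.
  K_1 = 785.2/229.2 = 3.42583, K_2 = 673.2/229.2 = 2.93717, K_3 = 147.1/229.2 = 0.64180
Let ψ = V/F and solve Σ zᵢ(Kᵢ−1)/(1+ψ(Kᵢ−1)) = 0.
g(0) = ΣzᵢKᵢ − 1 = 0.554 and g(1) = 1 − Σzᵢ/Kᵢ = -0.122, so a root lies in (0, 1).
Newton–Raphson from ψ = 0.58:
  ψ = 0.580: g = 0.0457, g' = -0.465 → ψ = 0.678
  ψ = 0.678: g = 0.0023, g' = -0.422 → ψ = 0.684
Converged at ψ = 0.684.
Compositions from xᵢ = zᵢ/(1+ψ(Kᵢ−1)), yᵢ = Kᵢxᵢ:
  1: x = 0.085, y = 0.293
  2: x = 0.052, y = 0.154
  3: x = 0.862, y = 0.553

y_2 = 0.154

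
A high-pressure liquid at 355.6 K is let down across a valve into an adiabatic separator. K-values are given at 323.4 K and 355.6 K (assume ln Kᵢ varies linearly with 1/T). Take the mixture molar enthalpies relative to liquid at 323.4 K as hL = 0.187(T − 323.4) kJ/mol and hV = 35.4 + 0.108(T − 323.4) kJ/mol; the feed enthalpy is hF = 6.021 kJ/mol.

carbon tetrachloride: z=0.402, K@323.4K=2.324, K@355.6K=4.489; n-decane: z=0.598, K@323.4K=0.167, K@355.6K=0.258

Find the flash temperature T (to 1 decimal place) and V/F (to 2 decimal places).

Adiabatic flash: solve Rachford–Rice at each trial T, then check hF = ψ·hV(T) + (1−ψ)·hL(T).
  T = 323.4 K: K = (2.324, 0.167), RR gives ψ = 0.031, H_out = 1.095 kJ/mol
  T = 355.6 K: K = (4.489, 0.258), RR gives ψ = 0.370, H_out = 18.191 kJ/mol
  T = 339.5 K: K = (3.281, 0.210), RR gives ψ = 0.246, H_out = 11.423 kJ/mol
  T = 331.4 K: K = (2.770, 0.188), RR gives ψ = 0.157, H_out = 6.951 kJ/mol
  T = 327.4 K: K = (2.540, 0.177), RR gives ψ = 0.100, H_out = 4.262 kJ/mol
  T = 329.4 K: K = (2.653, 0.182), RR gives ψ = 0.130, H_out = 5.657 kJ/mol
  T = 330.4 K: K = (2.711, 0.185), RR gives ψ = 0.144, H_out = 6.316 kJ/mol
  T = 329.9 K: K = (2.682, 0.184), RR gives ψ = 0.137, H_out = 5.990 kJ/mol
Linear interpolation between T = 329.9 (H_out = 5.990) and T = 330.4 (H_out = 6.316) on hF = 6.021 gives T ≈ 329.9 K, at which ψ = 0.14.

T = 329.9 K, V/F = 0.14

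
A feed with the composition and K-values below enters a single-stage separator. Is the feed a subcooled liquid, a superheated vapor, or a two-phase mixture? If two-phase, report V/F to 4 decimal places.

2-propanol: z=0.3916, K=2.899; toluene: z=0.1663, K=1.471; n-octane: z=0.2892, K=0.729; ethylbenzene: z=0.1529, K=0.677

superheated vapor

ΣzᵢKᵢ = 1.6942; Σzᵢ/Kᵢ = 0.8707.
Since Σzᵢ/Kᵢ < 1 the mixture is above its dew point — single vapor phase.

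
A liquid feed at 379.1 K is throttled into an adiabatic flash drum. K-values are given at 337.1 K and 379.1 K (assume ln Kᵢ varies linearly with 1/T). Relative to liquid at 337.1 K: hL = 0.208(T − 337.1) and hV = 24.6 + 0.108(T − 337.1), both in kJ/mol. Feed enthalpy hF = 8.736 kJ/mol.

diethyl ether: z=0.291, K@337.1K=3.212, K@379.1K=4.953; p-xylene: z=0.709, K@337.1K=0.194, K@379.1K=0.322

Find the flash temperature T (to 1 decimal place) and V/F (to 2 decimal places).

T = 360.9 K, V/F = 0.17

Adiabatic flash: solve Rachford–Rice at each trial T, then check hF = ψ·hV(T) + (1−ψ)·hL(T).
  T = 337.1 K: K = (3.212, 0.194), RR gives ψ = 0.041, H_out = 0.997 kJ/mol
  T = 379.1 K: K = (4.953, 0.322), RR gives ψ = 0.250, H_out = 13.833 kJ/mol
  T = 358.1 K: K = (4.040, 0.254), RR gives ψ = 0.157, H_out = 7.893 kJ/mol
  T = 368.6 K: K = (4.486, 0.287), RR gives ψ = 0.205, H_out = 10.941 kJ/mol
  T = 363.4 K: K = (4.262, 0.270), RR gives ψ = 0.181, H_out = 9.455 kJ/mol
  T = 360.8 K: K = (4.152, 0.262), RR gives ψ = 0.169, H_out = 8.695 kJ/mol
  T = 362.1 K: K = (4.207, 0.266), RR gives ψ = 0.175, H_out = 9.077 kJ/mol
Linear interpolation between T = 360.8 (H_out = 8.695) and T = 362.1 (H_out = 9.077) on hF = 8.736 gives T ≈ 360.9 K, at which ψ = 0.17.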